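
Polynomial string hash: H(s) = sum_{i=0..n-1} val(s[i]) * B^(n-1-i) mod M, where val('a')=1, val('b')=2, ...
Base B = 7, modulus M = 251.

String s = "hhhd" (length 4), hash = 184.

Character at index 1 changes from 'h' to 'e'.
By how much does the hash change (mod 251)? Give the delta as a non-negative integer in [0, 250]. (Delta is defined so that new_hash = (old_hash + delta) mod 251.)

Delta formula: (val(new) - val(old)) * B^(n-1-k) mod M
  val('e') - val('h') = 5 - 8 = -3
  B^(n-1-k) = 7^2 mod 251 = 49
  Delta = -3 * 49 mod 251 = 104

Answer: 104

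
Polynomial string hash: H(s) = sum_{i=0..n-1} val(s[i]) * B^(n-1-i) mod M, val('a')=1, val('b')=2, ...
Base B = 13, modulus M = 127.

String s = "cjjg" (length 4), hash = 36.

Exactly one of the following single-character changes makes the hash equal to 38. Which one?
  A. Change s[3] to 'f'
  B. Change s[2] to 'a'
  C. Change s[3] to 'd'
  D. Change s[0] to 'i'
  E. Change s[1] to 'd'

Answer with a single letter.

Answer: E

Derivation:
Option A: s[3]='g'->'f', delta=(6-7)*13^0 mod 127 = 126, hash=36+126 mod 127 = 35
Option B: s[2]='j'->'a', delta=(1-10)*13^1 mod 127 = 10, hash=36+10 mod 127 = 46
Option C: s[3]='g'->'d', delta=(4-7)*13^0 mod 127 = 124, hash=36+124 mod 127 = 33
Option D: s[0]='c'->'i', delta=(9-3)*13^3 mod 127 = 101, hash=36+101 mod 127 = 10
Option E: s[1]='j'->'d', delta=(4-10)*13^2 mod 127 = 2, hash=36+2 mod 127 = 38 <-- target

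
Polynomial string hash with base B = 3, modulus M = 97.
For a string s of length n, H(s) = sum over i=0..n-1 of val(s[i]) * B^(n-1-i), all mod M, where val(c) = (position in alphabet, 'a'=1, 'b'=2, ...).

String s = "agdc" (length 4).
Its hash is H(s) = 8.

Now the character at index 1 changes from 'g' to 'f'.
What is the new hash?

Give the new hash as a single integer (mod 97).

val('g') = 7, val('f') = 6
Position k = 1, exponent = n-1-k = 2
B^2 mod M = 3^2 mod 97 = 9
Delta = (6 - 7) * 9 mod 97 = 88
New hash = (8 + 88) mod 97 = 96

Answer: 96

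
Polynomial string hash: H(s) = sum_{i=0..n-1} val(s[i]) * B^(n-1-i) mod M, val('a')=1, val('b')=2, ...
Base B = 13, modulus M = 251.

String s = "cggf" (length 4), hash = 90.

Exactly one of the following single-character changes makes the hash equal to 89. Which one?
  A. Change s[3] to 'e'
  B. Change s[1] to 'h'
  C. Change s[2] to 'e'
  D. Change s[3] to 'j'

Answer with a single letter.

Answer: A

Derivation:
Option A: s[3]='f'->'e', delta=(5-6)*13^0 mod 251 = 250, hash=90+250 mod 251 = 89 <-- target
Option B: s[1]='g'->'h', delta=(8-7)*13^2 mod 251 = 169, hash=90+169 mod 251 = 8
Option C: s[2]='g'->'e', delta=(5-7)*13^1 mod 251 = 225, hash=90+225 mod 251 = 64
Option D: s[3]='f'->'j', delta=(10-6)*13^0 mod 251 = 4, hash=90+4 mod 251 = 94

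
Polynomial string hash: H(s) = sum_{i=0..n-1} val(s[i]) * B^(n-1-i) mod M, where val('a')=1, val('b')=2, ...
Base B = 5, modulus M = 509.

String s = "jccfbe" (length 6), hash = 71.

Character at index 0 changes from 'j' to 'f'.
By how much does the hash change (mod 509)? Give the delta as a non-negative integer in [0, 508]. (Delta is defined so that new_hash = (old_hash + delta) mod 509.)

Delta formula: (val(new) - val(old)) * B^(n-1-k) mod M
  val('f') - val('j') = 6 - 10 = -4
  B^(n-1-k) = 5^5 mod 509 = 71
  Delta = -4 * 71 mod 509 = 225

Answer: 225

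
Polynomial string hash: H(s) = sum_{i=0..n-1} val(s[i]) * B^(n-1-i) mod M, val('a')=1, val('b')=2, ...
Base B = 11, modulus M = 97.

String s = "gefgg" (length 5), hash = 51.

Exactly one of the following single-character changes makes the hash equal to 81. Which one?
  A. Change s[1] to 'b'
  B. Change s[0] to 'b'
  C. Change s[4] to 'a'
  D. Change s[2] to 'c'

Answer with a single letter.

Option A: s[1]='e'->'b', delta=(2-5)*11^3 mod 97 = 81, hash=51+81 mod 97 = 35
Option B: s[0]='g'->'b', delta=(2-7)*11^4 mod 97 = 30, hash=51+30 mod 97 = 81 <-- target
Option C: s[4]='g'->'a', delta=(1-7)*11^0 mod 97 = 91, hash=51+91 mod 97 = 45
Option D: s[2]='f'->'c', delta=(3-6)*11^2 mod 97 = 25, hash=51+25 mod 97 = 76

Answer: B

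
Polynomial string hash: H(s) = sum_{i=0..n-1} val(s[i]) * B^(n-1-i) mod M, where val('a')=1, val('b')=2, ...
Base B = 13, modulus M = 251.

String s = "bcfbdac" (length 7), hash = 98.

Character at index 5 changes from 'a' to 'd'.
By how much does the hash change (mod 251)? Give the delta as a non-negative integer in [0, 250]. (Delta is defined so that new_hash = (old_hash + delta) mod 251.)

Delta formula: (val(new) - val(old)) * B^(n-1-k) mod M
  val('d') - val('a') = 4 - 1 = 3
  B^(n-1-k) = 13^1 mod 251 = 13
  Delta = 3 * 13 mod 251 = 39

Answer: 39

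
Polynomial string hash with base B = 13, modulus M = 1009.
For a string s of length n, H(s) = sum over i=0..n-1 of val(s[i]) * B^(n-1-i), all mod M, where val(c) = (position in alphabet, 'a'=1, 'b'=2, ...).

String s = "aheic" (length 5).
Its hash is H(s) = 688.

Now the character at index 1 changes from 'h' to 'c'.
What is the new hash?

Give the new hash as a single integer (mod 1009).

val('h') = 8, val('c') = 3
Position k = 1, exponent = n-1-k = 3
B^3 mod M = 13^3 mod 1009 = 179
Delta = (3 - 8) * 179 mod 1009 = 114
New hash = (688 + 114) mod 1009 = 802

Answer: 802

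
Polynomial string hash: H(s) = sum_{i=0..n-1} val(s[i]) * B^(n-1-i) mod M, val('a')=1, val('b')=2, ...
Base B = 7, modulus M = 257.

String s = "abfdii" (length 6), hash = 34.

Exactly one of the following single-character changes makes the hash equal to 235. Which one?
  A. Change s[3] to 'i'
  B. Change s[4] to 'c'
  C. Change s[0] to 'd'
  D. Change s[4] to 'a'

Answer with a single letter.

Answer: D

Derivation:
Option A: s[3]='d'->'i', delta=(9-4)*7^2 mod 257 = 245, hash=34+245 mod 257 = 22
Option B: s[4]='i'->'c', delta=(3-9)*7^1 mod 257 = 215, hash=34+215 mod 257 = 249
Option C: s[0]='a'->'d', delta=(4-1)*7^5 mod 257 = 49, hash=34+49 mod 257 = 83
Option D: s[4]='i'->'a', delta=(1-9)*7^1 mod 257 = 201, hash=34+201 mod 257 = 235 <-- target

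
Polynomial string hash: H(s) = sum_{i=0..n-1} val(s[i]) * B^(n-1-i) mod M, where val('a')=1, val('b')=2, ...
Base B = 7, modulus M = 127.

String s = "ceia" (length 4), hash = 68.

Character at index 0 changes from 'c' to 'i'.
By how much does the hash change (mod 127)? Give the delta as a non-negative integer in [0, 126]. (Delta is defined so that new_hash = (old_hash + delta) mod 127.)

Delta formula: (val(new) - val(old)) * B^(n-1-k) mod M
  val('i') - val('c') = 9 - 3 = 6
  B^(n-1-k) = 7^3 mod 127 = 89
  Delta = 6 * 89 mod 127 = 26

Answer: 26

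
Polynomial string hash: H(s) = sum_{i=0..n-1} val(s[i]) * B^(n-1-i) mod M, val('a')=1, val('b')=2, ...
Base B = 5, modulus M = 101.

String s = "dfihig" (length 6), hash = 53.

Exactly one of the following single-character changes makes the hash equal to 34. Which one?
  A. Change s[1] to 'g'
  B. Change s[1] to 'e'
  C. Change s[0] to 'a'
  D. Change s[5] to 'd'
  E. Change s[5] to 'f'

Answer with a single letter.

Answer: B

Derivation:
Option A: s[1]='f'->'g', delta=(7-6)*5^4 mod 101 = 19, hash=53+19 mod 101 = 72
Option B: s[1]='f'->'e', delta=(5-6)*5^4 mod 101 = 82, hash=53+82 mod 101 = 34 <-- target
Option C: s[0]='d'->'a', delta=(1-4)*5^5 mod 101 = 18, hash=53+18 mod 101 = 71
Option D: s[5]='g'->'d', delta=(4-7)*5^0 mod 101 = 98, hash=53+98 mod 101 = 50
Option E: s[5]='g'->'f', delta=(6-7)*5^0 mod 101 = 100, hash=53+100 mod 101 = 52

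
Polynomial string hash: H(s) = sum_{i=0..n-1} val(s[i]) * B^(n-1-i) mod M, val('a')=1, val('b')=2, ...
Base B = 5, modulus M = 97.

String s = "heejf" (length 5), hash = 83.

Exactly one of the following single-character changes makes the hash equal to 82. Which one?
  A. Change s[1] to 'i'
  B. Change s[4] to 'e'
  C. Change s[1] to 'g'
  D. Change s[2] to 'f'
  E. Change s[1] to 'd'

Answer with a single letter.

Answer: B

Derivation:
Option A: s[1]='e'->'i', delta=(9-5)*5^3 mod 97 = 15, hash=83+15 mod 97 = 1
Option B: s[4]='f'->'e', delta=(5-6)*5^0 mod 97 = 96, hash=83+96 mod 97 = 82 <-- target
Option C: s[1]='e'->'g', delta=(7-5)*5^3 mod 97 = 56, hash=83+56 mod 97 = 42
Option D: s[2]='e'->'f', delta=(6-5)*5^2 mod 97 = 25, hash=83+25 mod 97 = 11
Option E: s[1]='e'->'d', delta=(4-5)*5^3 mod 97 = 69, hash=83+69 mod 97 = 55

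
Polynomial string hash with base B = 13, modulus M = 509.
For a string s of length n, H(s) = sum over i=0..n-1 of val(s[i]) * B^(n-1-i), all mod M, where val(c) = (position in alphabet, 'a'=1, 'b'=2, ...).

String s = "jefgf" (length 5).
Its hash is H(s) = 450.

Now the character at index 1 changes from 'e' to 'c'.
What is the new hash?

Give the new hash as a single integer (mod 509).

Answer: 128

Derivation:
val('e') = 5, val('c') = 3
Position k = 1, exponent = n-1-k = 3
B^3 mod M = 13^3 mod 509 = 161
Delta = (3 - 5) * 161 mod 509 = 187
New hash = (450 + 187) mod 509 = 128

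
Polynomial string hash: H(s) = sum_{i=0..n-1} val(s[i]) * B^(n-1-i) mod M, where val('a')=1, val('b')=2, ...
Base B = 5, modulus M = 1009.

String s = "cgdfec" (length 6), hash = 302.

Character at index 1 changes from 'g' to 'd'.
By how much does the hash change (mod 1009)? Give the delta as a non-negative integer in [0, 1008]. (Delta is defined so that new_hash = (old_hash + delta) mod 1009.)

Answer: 143

Derivation:
Delta formula: (val(new) - val(old)) * B^(n-1-k) mod M
  val('d') - val('g') = 4 - 7 = -3
  B^(n-1-k) = 5^4 mod 1009 = 625
  Delta = -3 * 625 mod 1009 = 143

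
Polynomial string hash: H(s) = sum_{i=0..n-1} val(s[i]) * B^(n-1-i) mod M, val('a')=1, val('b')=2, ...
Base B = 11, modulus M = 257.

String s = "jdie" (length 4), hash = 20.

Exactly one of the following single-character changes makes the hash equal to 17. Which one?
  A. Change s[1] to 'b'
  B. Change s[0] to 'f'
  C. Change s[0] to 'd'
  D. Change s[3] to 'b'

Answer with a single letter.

Answer: D

Derivation:
Option A: s[1]='d'->'b', delta=(2-4)*11^2 mod 257 = 15, hash=20+15 mod 257 = 35
Option B: s[0]='j'->'f', delta=(6-10)*11^3 mod 257 = 73, hash=20+73 mod 257 = 93
Option C: s[0]='j'->'d', delta=(4-10)*11^3 mod 257 = 238, hash=20+238 mod 257 = 1
Option D: s[3]='e'->'b', delta=(2-5)*11^0 mod 257 = 254, hash=20+254 mod 257 = 17 <-- target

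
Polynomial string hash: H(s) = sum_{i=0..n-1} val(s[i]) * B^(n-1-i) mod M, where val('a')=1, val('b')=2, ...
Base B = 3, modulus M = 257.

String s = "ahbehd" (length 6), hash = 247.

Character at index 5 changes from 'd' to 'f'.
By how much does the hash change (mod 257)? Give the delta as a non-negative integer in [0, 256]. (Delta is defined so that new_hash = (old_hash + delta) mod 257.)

Delta formula: (val(new) - val(old)) * B^(n-1-k) mod M
  val('f') - val('d') = 6 - 4 = 2
  B^(n-1-k) = 3^0 mod 257 = 1
  Delta = 2 * 1 mod 257 = 2

Answer: 2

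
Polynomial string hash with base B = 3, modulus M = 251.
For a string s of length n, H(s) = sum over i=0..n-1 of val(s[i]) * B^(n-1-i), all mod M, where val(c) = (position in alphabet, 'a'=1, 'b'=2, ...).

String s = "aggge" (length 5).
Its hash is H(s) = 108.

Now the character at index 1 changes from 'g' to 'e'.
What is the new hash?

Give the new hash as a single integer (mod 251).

val('g') = 7, val('e') = 5
Position k = 1, exponent = n-1-k = 3
B^3 mod M = 3^3 mod 251 = 27
Delta = (5 - 7) * 27 mod 251 = 197
New hash = (108 + 197) mod 251 = 54

Answer: 54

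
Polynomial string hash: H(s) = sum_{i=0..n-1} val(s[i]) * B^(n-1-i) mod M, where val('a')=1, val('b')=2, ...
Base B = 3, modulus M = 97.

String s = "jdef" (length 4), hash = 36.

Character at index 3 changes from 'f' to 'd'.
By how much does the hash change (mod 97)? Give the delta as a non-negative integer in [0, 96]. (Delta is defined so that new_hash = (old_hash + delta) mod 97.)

Answer: 95

Derivation:
Delta formula: (val(new) - val(old)) * B^(n-1-k) mod M
  val('d') - val('f') = 4 - 6 = -2
  B^(n-1-k) = 3^0 mod 97 = 1
  Delta = -2 * 1 mod 97 = 95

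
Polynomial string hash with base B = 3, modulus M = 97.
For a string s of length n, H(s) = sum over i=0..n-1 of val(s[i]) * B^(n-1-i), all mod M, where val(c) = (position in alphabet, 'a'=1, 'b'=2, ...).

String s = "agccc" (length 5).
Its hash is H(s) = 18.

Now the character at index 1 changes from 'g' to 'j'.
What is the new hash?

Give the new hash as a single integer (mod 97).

val('g') = 7, val('j') = 10
Position k = 1, exponent = n-1-k = 3
B^3 mod M = 3^3 mod 97 = 27
Delta = (10 - 7) * 27 mod 97 = 81
New hash = (18 + 81) mod 97 = 2

Answer: 2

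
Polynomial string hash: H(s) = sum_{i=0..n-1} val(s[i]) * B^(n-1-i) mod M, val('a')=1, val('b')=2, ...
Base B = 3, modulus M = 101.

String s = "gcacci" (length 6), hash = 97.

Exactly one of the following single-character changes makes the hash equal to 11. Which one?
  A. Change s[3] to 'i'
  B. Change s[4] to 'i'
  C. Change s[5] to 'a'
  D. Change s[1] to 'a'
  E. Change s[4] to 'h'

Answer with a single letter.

Option A: s[3]='c'->'i', delta=(9-3)*3^2 mod 101 = 54, hash=97+54 mod 101 = 50
Option B: s[4]='c'->'i', delta=(9-3)*3^1 mod 101 = 18, hash=97+18 mod 101 = 14
Option C: s[5]='i'->'a', delta=(1-9)*3^0 mod 101 = 93, hash=97+93 mod 101 = 89
Option D: s[1]='c'->'a', delta=(1-3)*3^4 mod 101 = 40, hash=97+40 mod 101 = 36
Option E: s[4]='c'->'h', delta=(8-3)*3^1 mod 101 = 15, hash=97+15 mod 101 = 11 <-- target

Answer: E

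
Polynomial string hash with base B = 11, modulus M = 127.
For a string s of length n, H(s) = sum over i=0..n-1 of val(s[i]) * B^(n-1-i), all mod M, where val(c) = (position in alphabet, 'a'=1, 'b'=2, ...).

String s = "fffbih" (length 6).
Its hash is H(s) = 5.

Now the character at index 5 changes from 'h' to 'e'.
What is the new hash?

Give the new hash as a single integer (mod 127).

Answer: 2

Derivation:
val('h') = 8, val('e') = 5
Position k = 5, exponent = n-1-k = 0
B^0 mod M = 11^0 mod 127 = 1
Delta = (5 - 8) * 1 mod 127 = 124
New hash = (5 + 124) mod 127 = 2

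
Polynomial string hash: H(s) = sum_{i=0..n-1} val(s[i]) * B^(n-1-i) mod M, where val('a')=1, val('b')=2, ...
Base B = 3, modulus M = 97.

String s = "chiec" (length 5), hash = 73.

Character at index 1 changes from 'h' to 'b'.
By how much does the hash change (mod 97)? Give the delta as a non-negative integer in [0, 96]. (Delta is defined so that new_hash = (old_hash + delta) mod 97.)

Delta formula: (val(new) - val(old)) * B^(n-1-k) mod M
  val('b') - val('h') = 2 - 8 = -6
  B^(n-1-k) = 3^3 mod 97 = 27
  Delta = -6 * 27 mod 97 = 32

Answer: 32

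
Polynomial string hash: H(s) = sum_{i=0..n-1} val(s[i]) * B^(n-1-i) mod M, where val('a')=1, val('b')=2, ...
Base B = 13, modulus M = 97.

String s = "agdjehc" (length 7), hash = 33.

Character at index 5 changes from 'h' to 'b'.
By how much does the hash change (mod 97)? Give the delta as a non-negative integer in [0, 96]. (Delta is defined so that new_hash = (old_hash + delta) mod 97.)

Delta formula: (val(new) - val(old)) * B^(n-1-k) mod M
  val('b') - val('h') = 2 - 8 = -6
  B^(n-1-k) = 13^1 mod 97 = 13
  Delta = -6 * 13 mod 97 = 19

Answer: 19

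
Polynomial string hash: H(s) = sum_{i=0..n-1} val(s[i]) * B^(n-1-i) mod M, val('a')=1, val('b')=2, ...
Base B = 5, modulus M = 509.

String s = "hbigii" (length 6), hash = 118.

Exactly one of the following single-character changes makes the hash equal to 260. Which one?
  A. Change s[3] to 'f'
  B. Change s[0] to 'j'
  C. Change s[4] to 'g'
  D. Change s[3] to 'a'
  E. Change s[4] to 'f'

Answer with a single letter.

Answer: B

Derivation:
Option A: s[3]='g'->'f', delta=(6-7)*5^2 mod 509 = 484, hash=118+484 mod 509 = 93
Option B: s[0]='h'->'j', delta=(10-8)*5^5 mod 509 = 142, hash=118+142 mod 509 = 260 <-- target
Option C: s[4]='i'->'g', delta=(7-9)*5^1 mod 509 = 499, hash=118+499 mod 509 = 108
Option D: s[3]='g'->'a', delta=(1-7)*5^2 mod 509 = 359, hash=118+359 mod 509 = 477
Option E: s[4]='i'->'f', delta=(6-9)*5^1 mod 509 = 494, hash=118+494 mod 509 = 103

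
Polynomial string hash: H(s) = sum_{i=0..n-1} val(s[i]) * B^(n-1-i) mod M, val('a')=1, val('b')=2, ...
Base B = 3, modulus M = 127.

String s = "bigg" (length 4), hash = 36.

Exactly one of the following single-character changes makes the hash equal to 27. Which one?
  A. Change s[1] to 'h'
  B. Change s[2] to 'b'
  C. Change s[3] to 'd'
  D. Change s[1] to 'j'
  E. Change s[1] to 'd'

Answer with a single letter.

Option A: s[1]='i'->'h', delta=(8-9)*3^2 mod 127 = 118, hash=36+118 mod 127 = 27 <-- target
Option B: s[2]='g'->'b', delta=(2-7)*3^1 mod 127 = 112, hash=36+112 mod 127 = 21
Option C: s[3]='g'->'d', delta=(4-7)*3^0 mod 127 = 124, hash=36+124 mod 127 = 33
Option D: s[1]='i'->'j', delta=(10-9)*3^2 mod 127 = 9, hash=36+9 mod 127 = 45
Option E: s[1]='i'->'d', delta=(4-9)*3^2 mod 127 = 82, hash=36+82 mod 127 = 118

Answer: A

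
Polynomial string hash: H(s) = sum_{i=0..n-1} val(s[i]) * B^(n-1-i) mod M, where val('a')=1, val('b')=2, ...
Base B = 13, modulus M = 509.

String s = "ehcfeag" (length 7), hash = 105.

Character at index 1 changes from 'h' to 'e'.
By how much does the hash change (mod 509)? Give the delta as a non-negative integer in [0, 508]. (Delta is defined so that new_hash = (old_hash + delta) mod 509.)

Delta formula: (val(new) - val(old)) * B^(n-1-k) mod M
  val('e') - val('h') = 5 - 8 = -3
  B^(n-1-k) = 13^5 mod 509 = 232
  Delta = -3 * 232 mod 509 = 322

Answer: 322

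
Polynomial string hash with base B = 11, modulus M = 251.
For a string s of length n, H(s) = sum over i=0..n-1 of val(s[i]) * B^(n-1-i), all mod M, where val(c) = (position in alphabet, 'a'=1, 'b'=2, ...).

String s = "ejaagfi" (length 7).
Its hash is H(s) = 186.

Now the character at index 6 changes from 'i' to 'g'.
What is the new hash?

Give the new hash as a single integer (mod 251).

val('i') = 9, val('g') = 7
Position k = 6, exponent = n-1-k = 0
B^0 mod M = 11^0 mod 251 = 1
Delta = (7 - 9) * 1 mod 251 = 249
New hash = (186 + 249) mod 251 = 184

Answer: 184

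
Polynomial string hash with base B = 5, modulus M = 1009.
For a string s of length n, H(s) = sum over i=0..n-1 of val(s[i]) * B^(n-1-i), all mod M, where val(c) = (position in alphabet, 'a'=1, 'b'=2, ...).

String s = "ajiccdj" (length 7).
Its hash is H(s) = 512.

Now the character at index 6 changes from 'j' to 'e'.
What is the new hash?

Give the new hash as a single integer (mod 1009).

val('j') = 10, val('e') = 5
Position k = 6, exponent = n-1-k = 0
B^0 mod M = 5^0 mod 1009 = 1
Delta = (5 - 10) * 1 mod 1009 = 1004
New hash = (512 + 1004) mod 1009 = 507

Answer: 507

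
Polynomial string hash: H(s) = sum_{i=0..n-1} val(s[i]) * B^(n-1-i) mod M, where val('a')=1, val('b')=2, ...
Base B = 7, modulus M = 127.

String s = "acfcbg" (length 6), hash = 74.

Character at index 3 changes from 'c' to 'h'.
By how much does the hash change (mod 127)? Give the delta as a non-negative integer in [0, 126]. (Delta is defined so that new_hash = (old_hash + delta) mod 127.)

Delta formula: (val(new) - val(old)) * B^(n-1-k) mod M
  val('h') - val('c') = 8 - 3 = 5
  B^(n-1-k) = 7^2 mod 127 = 49
  Delta = 5 * 49 mod 127 = 118

Answer: 118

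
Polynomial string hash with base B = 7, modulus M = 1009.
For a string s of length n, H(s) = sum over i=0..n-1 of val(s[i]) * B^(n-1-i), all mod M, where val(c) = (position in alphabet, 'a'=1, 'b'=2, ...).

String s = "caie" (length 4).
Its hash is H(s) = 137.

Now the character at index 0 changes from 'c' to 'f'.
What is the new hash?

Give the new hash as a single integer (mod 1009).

val('c') = 3, val('f') = 6
Position k = 0, exponent = n-1-k = 3
B^3 mod M = 7^3 mod 1009 = 343
Delta = (6 - 3) * 343 mod 1009 = 20
New hash = (137 + 20) mod 1009 = 157

Answer: 157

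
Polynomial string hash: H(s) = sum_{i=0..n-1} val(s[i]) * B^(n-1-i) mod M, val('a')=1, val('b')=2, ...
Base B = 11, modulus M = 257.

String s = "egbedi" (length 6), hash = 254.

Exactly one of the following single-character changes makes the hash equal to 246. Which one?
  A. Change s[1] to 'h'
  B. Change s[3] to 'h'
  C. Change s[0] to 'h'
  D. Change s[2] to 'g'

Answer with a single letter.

Answer: A

Derivation:
Option A: s[1]='g'->'h', delta=(8-7)*11^4 mod 257 = 249, hash=254+249 mod 257 = 246 <-- target
Option B: s[3]='e'->'h', delta=(8-5)*11^2 mod 257 = 106, hash=254+106 mod 257 = 103
Option C: s[0]='e'->'h', delta=(8-5)*11^5 mod 257 = 250, hash=254+250 mod 257 = 247
Option D: s[2]='b'->'g', delta=(7-2)*11^3 mod 257 = 230, hash=254+230 mod 257 = 227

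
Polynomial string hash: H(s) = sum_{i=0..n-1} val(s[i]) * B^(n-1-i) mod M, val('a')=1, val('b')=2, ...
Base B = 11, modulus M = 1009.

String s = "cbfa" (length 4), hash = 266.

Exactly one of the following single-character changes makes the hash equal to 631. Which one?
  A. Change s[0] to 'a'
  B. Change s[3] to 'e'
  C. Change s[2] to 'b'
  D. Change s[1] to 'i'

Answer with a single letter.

Answer: A

Derivation:
Option A: s[0]='c'->'a', delta=(1-3)*11^3 mod 1009 = 365, hash=266+365 mod 1009 = 631 <-- target
Option B: s[3]='a'->'e', delta=(5-1)*11^0 mod 1009 = 4, hash=266+4 mod 1009 = 270
Option C: s[2]='f'->'b', delta=(2-6)*11^1 mod 1009 = 965, hash=266+965 mod 1009 = 222
Option D: s[1]='b'->'i', delta=(9-2)*11^2 mod 1009 = 847, hash=266+847 mod 1009 = 104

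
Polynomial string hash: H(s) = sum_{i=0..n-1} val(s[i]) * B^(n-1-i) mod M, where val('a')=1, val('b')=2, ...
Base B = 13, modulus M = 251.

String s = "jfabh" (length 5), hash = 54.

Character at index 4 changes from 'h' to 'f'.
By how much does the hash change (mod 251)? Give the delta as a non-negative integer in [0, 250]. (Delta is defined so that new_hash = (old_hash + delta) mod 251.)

Answer: 249

Derivation:
Delta formula: (val(new) - val(old)) * B^(n-1-k) mod M
  val('f') - val('h') = 6 - 8 = -2
  B^(n-1-k) = 13^0 mod 251 = 1
  Delta = -2 * 1 mod 251 = 249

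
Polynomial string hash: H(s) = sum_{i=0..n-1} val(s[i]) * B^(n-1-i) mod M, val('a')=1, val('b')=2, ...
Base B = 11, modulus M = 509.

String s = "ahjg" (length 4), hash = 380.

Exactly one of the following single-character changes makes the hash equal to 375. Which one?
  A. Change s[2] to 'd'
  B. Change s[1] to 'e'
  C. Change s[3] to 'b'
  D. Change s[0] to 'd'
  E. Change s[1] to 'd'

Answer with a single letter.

Answer: C

Derivation:
Option A: s[2]='j'->'d', delta=(4-10)*11^1 mod 509 = 443, hash=380+443 mod 509 = 314
Option B: s[1]='h'->'e', delta=(5-8)*11^2 mod 509 = 146, hash=380+146 mod 509 = 17
Option C: s[3]='g'->'b', delta=(2-7)*11^0 mod 509 = 504, hash=380+504 mod 509 = 375 <-- target
Option D: s[0]='a'->'d', delta=(4-1)*11^3 mod 509 = 430, hash=380+430 mod 509 = 301
Option E: s[1]='h'->'d', delta=(4-8)*11^2 mod 509 = 25, hash=380+25 mod 509 = 405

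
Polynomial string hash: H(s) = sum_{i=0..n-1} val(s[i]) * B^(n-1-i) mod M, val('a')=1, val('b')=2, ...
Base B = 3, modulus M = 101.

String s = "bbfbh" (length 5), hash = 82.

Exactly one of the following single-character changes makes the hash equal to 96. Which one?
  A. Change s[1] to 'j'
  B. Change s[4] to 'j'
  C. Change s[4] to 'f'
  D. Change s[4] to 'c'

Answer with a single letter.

Answer: A

Derivation:
Option A: s[1]='b'->'j', delta=(10-2)*3^3 mod 101 = 14, hash=82+14 mod 101 = 96 <-- target
Option B: s[4]='h'->'j', delta=(10-8)*3^0 mod 101 = 2, hash=82+2 mod 101 = 84
Option C: s[4]='h'->'f', delta=(6-8)*3^0 mod 101 = 99, hash=82+99 mod 101 = 80
Option D: s[4]='h'->'c', delta=(3-8)*3^0 mod 101 = 96, hash=82+96 mod 101 = 77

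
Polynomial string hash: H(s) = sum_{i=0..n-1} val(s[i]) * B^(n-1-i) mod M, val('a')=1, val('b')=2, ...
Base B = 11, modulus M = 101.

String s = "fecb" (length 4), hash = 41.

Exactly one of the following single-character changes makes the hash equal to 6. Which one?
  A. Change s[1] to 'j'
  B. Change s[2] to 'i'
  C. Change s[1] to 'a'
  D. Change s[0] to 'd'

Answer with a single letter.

Option A: s[1]='e'->'j', delta=(10-5)*11^2 mod 101 = 100, hash=41+100 mod 101 = 40
Option B: s[2]='c'->'i', delta=(9-3)*11^1 mod 101 = 66, hash=41+66 mod 101 = 6 <-- target
Option C: s[1]='e'->'a', delta=(1-5)*11^2 mod 101 = 21, hash=41+21 mod 101 = 62
Option D: s[0]='f'->'d', delta=(4-6)*11^3 mod 101 = 65, hash=41+65 mod 101 = 5

Answer: B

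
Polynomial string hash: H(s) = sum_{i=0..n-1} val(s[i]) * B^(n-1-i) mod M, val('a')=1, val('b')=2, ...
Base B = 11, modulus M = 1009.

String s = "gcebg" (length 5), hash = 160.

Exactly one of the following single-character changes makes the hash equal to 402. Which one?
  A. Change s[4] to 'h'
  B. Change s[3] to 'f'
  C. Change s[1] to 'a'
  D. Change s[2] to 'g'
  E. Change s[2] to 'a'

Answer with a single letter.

Answer: D

Derivation:
Option A: s[4]='g'->'h', delta=(8-7)*11^0 mod 1009 = 1, hash=160+1 mod 1009 = 161
Option B: s[3]='b'->'f', delta=(6-2)*11^1 mod 1009 = 44, hash=160+44 mod 1009 = 204
Option C: s[1]='c'->'a', delta=(1-3)*11^3 mod 1009 = 365, hash=160+365 mod 1009 = 525
Option D: s[2]='e'->'g', delta=(7-5)*11^2 mod 1009 = 242, hash=160+242 mod 1009 = 402 <-- target
Option E: s[2]='e'->'a', delta=(1-5)*11^2 mod 1009 = 525, hash=160+525 mod 1009 = 685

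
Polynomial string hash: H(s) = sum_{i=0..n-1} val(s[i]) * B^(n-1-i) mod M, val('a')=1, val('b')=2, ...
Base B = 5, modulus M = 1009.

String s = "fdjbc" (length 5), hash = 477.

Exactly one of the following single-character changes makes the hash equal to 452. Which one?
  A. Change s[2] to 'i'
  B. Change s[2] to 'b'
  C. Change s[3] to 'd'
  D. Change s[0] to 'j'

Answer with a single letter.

Option A: s[2]='j'->'i', delta=(9-10)*5^2 mod 1009 = 984, hash=477+984 mod 1009 = 452 <-- target
Option B: s[2]='j'->'b', delta=(2-10)*5^2 mod 1009 = 809, hash=477+809 mod 1009 = 277
Option C: s[3]='b'->'d', delta=(4-2)*5^1 mod 1009 = 10, hash=477+10 mod 1009 = 487
Option D: s[0]='f'->'j', delta=(10-6)*5^4 mod 1009 = 482, hash=477+482 mod 1009 = 959

Answer: A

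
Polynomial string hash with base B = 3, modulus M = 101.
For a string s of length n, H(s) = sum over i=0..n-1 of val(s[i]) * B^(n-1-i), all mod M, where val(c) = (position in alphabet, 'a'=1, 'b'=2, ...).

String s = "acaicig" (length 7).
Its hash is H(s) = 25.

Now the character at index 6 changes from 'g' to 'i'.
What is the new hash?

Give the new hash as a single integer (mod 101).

val('g') = 7, val('i') = 9
Position k = 6, exponent = n-1-k = 0
B^0 mod M = 3^0 mod 101 = 1
Delta = (9 - 7) * 1 mod 101 = 2
New hash = (25 + 2) mod 101 = 27

Answer: 27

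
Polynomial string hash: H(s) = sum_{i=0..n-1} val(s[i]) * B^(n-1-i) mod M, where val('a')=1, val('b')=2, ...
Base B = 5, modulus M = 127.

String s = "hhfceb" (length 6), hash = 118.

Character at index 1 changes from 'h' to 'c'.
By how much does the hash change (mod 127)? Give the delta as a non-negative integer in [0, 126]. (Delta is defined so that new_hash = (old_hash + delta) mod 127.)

Answer: 50

Derivation:
Delta formula: (val(new) - val(old)) * B^(n-1-k) mod M
  val('c') - val('h') = 3 - 8 = -5
  B^(n-1-k) = 5^4 mod 127 = 117
  Delta = -5 * 117 mod 127 = 50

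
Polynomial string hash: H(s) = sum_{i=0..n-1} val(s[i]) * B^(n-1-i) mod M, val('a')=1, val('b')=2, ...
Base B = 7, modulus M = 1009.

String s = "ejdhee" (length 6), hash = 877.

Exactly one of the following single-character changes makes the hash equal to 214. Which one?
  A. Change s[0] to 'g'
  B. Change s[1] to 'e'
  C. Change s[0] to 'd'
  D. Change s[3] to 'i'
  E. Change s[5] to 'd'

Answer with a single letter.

Option A: s[0]='e'->'g', delta=(7-5)*7^5 mod 1009 = 317, hash=877+317 mod 1009 = 185
Option B: s[1]='j'->'e', delta=(5-10)*7^4 mod 1009 = 103, hash=877+103 mod 1009 = 980
Option C: s[0]='e'->'d', delta=(4-5)*7^5 mod 1009 = 346, hash=877+346 mod 1009 = 214 <-- target
Option D: s[3]='h'->'i', delta=(9-8)*7^2 mod 1009 = 49, hash=877+49 mod 1009 = 926
Option E: s[5]='e'->'d', delta=(4-5)*7^0 mod 1009 = 1008, hash=877+1008 mod 1009 = 876

Answer: C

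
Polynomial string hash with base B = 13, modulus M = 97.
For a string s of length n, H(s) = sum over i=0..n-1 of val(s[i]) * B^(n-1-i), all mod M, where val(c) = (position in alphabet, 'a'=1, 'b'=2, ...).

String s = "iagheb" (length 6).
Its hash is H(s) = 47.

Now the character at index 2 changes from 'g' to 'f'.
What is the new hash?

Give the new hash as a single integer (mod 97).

val('g') = 7, val('f') = 6
Position k = 2, exponent = n-1-k = 3
B^3 mod M = 13^3 mod 97 = 63
Delta = (6 - 7) * 63 mod 97 = 34
New hash = (47 + 34) mod 97 = 81

Answer: 81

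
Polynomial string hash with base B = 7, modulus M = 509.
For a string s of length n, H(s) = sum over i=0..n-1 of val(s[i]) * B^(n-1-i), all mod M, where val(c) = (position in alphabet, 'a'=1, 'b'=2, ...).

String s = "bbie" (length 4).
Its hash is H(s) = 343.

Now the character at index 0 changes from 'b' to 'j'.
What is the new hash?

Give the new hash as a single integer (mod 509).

val('b') = 2, val('j') = 10
Position k = 0, exponent = n-1-k = 3
B^3 mod M = 7^3 mod 509 = 343
Delta = (10 - 2) * 343 mod 509 = 199
New hash = (343 + 199) mod 509 = 33

Answer: 33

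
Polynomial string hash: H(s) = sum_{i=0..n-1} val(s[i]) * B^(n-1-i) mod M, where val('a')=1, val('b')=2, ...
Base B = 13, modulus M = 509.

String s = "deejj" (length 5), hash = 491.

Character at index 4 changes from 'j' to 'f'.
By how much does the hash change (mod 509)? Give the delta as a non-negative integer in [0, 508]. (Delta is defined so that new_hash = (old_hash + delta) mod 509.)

Delta formula: (val(new) - val(old)) * B^(n-1-k) mod M
  val('f') - val('j') = 6 - 10 = -4
  B^(n-1-k) = 13^0 mod 509 = 1
  Delta = -4 * 1 mod 509 = 505

Answer: 505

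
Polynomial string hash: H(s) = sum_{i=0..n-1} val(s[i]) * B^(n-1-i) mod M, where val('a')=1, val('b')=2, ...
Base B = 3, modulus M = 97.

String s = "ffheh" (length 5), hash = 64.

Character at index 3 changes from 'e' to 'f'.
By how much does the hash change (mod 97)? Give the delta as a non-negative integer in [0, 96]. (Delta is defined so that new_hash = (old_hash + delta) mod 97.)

Delta formula: (val(new) - val(old)) * B^(n-1-k) mod M
  val('f') - val('e') = 6 - 5 = 1
  B^(n-1-k) = 3^1 mod 97 = 3
  Delta = 1 * 3 mod 97 = 3

Answer: 3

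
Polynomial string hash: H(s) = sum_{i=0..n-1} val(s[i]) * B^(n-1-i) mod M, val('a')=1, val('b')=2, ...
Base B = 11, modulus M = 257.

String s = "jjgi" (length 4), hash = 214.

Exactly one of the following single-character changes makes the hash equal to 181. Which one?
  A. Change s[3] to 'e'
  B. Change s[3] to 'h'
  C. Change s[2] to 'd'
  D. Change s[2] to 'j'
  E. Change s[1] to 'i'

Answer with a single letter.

Option A: s[3]='i'->'e', delta=(5-9)*11^0 mod 257 = 253, hash=214+253 mod 257 = 210
Option B: s[3]='i'->'h', delta=(8-9)*11^0 mod 257 = 256, hash=214+256 mod 257 = 213
Option C: s[2]='g'->'d', delta=(4-7)*11^1 mod 257 = 224, hash=214+224 mod 257 = 181 <-- target
Option D: s[2]='g'->'j', delta=(10-7)*11^1 mod 257 = 33, hash=214+33 mod 257 = 247
Option E: s[1]='j'->'i', delta=(9-10)*11^2 mod 257 = 136, hash=214+136 mod 257 = 93

Answer: C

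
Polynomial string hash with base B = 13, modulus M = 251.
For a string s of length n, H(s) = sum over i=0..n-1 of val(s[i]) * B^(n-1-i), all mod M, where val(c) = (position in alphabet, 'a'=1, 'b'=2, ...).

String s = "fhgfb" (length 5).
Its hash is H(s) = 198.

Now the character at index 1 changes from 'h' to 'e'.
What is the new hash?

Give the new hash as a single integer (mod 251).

val('h') = 8, val('e') = 5
Position k = 1, exponent = n-1-k = 3
B^3 mod M = 13^3 mod 251 = 189
Delta = (5 - 8) * 189 mod 251 = 186
New hash = (198 + 186) mod 251 = 133

Answer: 133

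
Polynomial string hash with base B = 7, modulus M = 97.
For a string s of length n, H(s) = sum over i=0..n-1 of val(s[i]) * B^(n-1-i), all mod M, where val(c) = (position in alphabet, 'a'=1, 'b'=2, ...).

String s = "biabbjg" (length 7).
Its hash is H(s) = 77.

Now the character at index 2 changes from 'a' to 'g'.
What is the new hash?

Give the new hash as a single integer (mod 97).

Answer: 30

Derivation:
val('a') = 1, val('g') = 7
Position k = 2, exponent = n-1-k = 4
B^4 mod M = 7^4 mod 97 = 73
Delta = (7 - 1) * 73 mod 97 = 50
New hash = (77 + 50) mod 97 = 30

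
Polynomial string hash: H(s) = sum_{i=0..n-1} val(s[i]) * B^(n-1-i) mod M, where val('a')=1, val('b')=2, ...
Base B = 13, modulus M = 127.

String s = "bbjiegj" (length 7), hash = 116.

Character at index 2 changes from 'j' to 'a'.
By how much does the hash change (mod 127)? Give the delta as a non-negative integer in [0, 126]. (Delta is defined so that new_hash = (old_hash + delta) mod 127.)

Delta formula: (val(new) - val(old)) * B^(n-1-k) mod M
  val('a') - val('j') = 1 - 10 = -9
  B^(n-1-k) = 13^4 mod 127 = 113
  Delta = -9 * 113 mod 127 = 126

Answer: 126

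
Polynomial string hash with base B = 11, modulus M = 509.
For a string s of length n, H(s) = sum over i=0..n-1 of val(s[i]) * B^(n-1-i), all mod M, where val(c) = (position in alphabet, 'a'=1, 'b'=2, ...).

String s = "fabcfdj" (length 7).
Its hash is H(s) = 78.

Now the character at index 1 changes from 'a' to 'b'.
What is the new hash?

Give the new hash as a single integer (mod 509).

Answer: 285

Derivation:
val('a') = 1, val('b') = 2
Position k = 1, exponent = n-1-k = 5
B^5 mod M = 11^5 mod 509 = 207
Delta = (2 - 1) * 207 mod 509 = 207
New hash = (78 + 207) mod 509 = 285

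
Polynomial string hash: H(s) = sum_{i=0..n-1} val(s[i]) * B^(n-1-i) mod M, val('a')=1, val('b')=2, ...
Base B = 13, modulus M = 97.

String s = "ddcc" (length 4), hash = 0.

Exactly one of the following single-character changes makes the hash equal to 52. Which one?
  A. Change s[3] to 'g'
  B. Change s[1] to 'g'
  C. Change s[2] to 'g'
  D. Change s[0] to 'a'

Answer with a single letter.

Option A: s[3]='c'->'g', delta=(7-3)*13^0 mod 97 = 4, hash=0+4 mod 97 = 4
Option B: s[1]='d'->'g', delta=(7-4)*13^2 mod 97 = 22, hash=0+22 mod 97 = 22
Option C: s[2]='c'->'g', delta=(7-3)*13^1 mod 97 = 52, hash=0+52 mod 97 = 52 <-- target
Option D: s[0]='d'->'a', delta=(1-4)*13^3 mod 97 = 5, hash=0+5 mod 97 = 5

Answer: C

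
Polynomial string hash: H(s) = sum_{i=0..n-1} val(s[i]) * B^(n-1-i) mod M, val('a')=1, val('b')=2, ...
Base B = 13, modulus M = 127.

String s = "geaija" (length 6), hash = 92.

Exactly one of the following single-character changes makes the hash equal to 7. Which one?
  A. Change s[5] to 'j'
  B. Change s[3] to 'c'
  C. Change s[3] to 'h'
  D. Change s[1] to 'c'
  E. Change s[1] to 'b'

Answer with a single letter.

Answer: E

Derivation:
Option A: s[5]='a'->'j', delta=(10-1)*13^0 mod 127 = 9, hash=92+9 mod 127 = 101
Option B: s[3]='i'->'c', delta=(3-9)*13^2 mod 127 = 2, hash=92+2 mod 127 = 94
Option C: s[3]='i'->'h', delta=(8-9)*13^2 mod 127 = 85, hash=92+85 mod 127 = 50
Option D: s[1]='e'->'c', delta=(3-5)*13^4 mod 127 = 28, hash=92+28 mod 127 = 120
Option E: s[1]='e'->'b', delta=(2-5)*13^4 mod 127 = 42, hash=92+42 mod 127 = 7 <-- target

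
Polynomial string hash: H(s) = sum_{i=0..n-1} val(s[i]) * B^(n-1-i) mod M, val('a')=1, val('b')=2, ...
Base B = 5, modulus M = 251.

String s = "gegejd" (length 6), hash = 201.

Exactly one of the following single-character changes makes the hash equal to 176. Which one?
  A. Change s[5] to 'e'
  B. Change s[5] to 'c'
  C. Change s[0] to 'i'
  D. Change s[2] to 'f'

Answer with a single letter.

Answer: C

Derivation:
Option A: s[5]='d'->'e', delta=(5-4)*5^0 mod 251 = 1, hash=201+1 mod 251 = 202
Option B: s[5]='d'->'c', delta=(3-4)*5^0 mod 251 = 250, hash=201+250 mod 251 = 200
Option C: s[0]='g'->'i', delta=(9-7)*5^5 mod 251 = 226, hash=201+226 mod 251 = 176 <-- target
Option D: s[2]='g'->'f', delta=(6-7)*5^3 mod 251 = 126, hash=201+126 mod 251 = 76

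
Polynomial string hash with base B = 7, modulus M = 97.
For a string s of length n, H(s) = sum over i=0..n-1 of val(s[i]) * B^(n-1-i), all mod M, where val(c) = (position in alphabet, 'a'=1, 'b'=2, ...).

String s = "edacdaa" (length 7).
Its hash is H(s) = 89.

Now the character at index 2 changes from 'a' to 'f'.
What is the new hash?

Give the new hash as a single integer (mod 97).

Answer: 66

Derivation:
val('a') = 1, val('f') = 6
Position k = 2, exponent = n-1-k = 4
B^4 mod M = 7^4 mod 97 = 73
Delta = (6 - 1) * 73 mod 97 = 74
New hash = (89 + 74) mod 97 = 66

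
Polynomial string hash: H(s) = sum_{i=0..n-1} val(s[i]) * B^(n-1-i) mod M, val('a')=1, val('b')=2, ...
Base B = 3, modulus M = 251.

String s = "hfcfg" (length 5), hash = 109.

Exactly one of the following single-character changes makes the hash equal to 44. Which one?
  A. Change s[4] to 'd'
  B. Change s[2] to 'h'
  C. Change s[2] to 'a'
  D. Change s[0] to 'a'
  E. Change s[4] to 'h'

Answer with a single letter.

Answer: D

Derivation:
Option A: s[4]='g'->'d', delta=(4-7)*3^0 mod 251 = 248, hash=109+248 mod 251 = 106
Option B: s[2]='c'->'h', delta=(8-3)*3^2 mod 251 = 45, hash=109+45 mod 251 = 154
Option C: s[2]='c'->'a', delta=(1-3)*3^2 mod 251 = 233, hash=109+233 mod 251 = 91
Option D: s[0]='h'->'a', delta=(1-8)*3^4 mod 251 = 186, hash=109+186 mod 251 = 44 <-- target
Option E: s[4]='g'->'h', delta=(8-7)*3^0 mod 251 = 1, hash=109+1 mod 251 = 110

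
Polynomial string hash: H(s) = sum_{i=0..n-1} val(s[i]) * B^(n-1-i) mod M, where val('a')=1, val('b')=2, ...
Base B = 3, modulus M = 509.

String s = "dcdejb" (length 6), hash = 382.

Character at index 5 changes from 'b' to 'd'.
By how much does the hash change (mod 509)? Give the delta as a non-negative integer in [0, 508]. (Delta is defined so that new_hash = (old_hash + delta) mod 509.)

Delta formula: (val(new) - val(old)) * B^(n-1-k) mod M
  val('d') - val('b') = 4 - 2 = 2
  B^(n-1-k) = 3^0 mod 509 = 1
  Delta = 2 * 1 mod 509 = 2

Answer: 2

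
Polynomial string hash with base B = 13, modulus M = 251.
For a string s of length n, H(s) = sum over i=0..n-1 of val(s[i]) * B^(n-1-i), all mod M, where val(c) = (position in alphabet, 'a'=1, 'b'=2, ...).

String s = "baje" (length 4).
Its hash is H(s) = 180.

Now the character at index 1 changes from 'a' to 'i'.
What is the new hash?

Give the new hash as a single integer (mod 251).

Answer: 26

Derivation:
val('a') = 1, val('i') = 9
Position k = 1, exponent = n-1-k = 2
B^2 mod M = 13^2 mod 251 = 169
Delta = (9 - 1) * 169 mod 251 = 97
New hash = (180 + 97) mod 251 = 26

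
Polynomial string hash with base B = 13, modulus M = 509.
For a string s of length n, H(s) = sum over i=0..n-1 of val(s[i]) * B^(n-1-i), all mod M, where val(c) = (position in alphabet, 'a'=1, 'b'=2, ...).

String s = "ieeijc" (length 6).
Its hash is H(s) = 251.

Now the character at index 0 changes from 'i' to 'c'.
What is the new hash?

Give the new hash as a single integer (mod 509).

val('i') = 9, val('c') = 3
Position k = 0, exponent = n-1-k = 5
B^5 mod M = 13^5 mod 509 = 232
Delta = (3 - 9) * 232 mod 509 = 135
New hash = (251 + 135) mod 509 = 386

Answer: 386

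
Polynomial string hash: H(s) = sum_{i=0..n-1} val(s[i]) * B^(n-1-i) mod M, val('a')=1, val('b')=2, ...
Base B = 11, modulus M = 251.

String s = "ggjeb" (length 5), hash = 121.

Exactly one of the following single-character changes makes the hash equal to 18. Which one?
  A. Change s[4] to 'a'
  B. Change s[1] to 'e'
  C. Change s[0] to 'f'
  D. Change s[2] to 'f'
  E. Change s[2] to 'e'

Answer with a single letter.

Option A: s[4]='b'->'a', delta=(1-2)*11^0 mod 251 = 250, hash=121+250 mod 251 = 120
Option B: s[1]='g'->'e', delta=(5-7)*11^3 mod 251 = 99, hash=121+99 mod 251 = 220
Option C: s[0]='g'->'f', delta=(6-7)*11^4 mod 251 = 168, hash=121+168 mod 251 = 38
Option D: s[2]='j'->'f', delta=(6-10)*11^2 mod 251 = 18, hash=121+18 mod 251 = 139
Option E: s[2]='j'->'e', delta=(5-10)*11^2 mod 251 = 148, hash=121+148 mod 251 = 18 <-- target

Answer: E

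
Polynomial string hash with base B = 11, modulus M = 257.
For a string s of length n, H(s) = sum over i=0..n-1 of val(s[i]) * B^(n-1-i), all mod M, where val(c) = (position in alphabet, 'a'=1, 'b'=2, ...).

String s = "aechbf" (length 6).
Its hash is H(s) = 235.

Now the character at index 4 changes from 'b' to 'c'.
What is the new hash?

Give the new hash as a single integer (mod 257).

val('b') = 2, val('c') = 3
Position k = 4, exponent = n-1-k = 1
B^1 mod M = 11^1 mod 257 = 11
Delta = (3 - 2) * 11 mod 257 = 11
New hash = (235 + 11) mod 257 = 246

Answer: 246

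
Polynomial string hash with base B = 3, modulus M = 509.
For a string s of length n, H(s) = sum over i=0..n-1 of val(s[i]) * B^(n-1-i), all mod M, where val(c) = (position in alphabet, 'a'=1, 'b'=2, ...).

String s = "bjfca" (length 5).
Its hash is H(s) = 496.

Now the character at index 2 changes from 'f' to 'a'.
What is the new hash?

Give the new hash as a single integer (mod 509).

val('f') = 6, val('a') = 1
Position k = 2, exponent = n-1-k = 2
B^2 mod M = 3^2 mod 509 = 9
Delta = (1 - 6) * 9 mod 509 = 464
New hash = (496 + 464) mod 509 = 451

Answer: 451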